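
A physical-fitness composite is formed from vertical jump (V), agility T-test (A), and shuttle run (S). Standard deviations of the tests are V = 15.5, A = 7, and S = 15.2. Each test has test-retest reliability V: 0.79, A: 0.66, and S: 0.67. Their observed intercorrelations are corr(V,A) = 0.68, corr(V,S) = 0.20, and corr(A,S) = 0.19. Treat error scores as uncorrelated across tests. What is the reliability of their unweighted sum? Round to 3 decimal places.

0.821

Var(V+A+S) = 15.5² + 7² + 15.2² + 2·[15.5·7·0.68 + 15.5·15.2·0.20 + 7·15.2·0.19] = 520.29 + 282.232 = 802.522.
Under uncorrelated errors the observed covariances equal the true-score covariances, so only the own-variance terms attenuate.
True-score variance = [15.5²·0.79 + 7²·0.66 + 15.2²·0.67] + 282.232 = 376.934 + 282.232 = 659.166.
Reliability = 659.166 / 802.522 = 0.821.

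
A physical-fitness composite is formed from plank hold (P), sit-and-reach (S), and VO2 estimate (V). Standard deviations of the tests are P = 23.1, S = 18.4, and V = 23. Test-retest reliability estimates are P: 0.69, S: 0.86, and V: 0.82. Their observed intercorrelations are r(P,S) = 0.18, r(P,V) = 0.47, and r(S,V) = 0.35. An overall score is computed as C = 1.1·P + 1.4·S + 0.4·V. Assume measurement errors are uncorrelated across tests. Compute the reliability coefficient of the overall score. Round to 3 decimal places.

Var(C) = 1.1²·23.1² + 1.4²·18.4² + 0.4²·23² + 2·[1.54·23.1·18.4·0.18 + 0.44·23.1·23·0.47 + 0.56·18.4·23·0.35] = 1393.89 + 621.282 = 2015.17.
With uncorrelated errors the cross-covariances are all true-score covariance, so they carry over unchanged; only the diagonal terms shrink to ρᵢσᵢ².
True-score variance = [1.1²·23.1²·0.69 + 1.4²·18.4²·0.86 + 0.4²·23²·0.82] + 621.282 = 1085.59 + 621.282 = 1706.87.
Reliability = 1706.87 / 2015.17 = 0.847.

0.847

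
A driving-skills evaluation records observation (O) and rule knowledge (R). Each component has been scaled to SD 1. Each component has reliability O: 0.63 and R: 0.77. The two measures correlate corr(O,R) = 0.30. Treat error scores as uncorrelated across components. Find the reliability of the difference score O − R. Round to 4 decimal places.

Var(O−R) = 1 + 1 − 2·0.30 = 2 − 0.6 = 1.4.
With uncorrelated errors the cross-covariances are all true-score covariance, so they carry over unchanged; only the diagonal terms shrink to ρᵢσᵢ².
True-score variance = [0.63 + 0.77] − 0.6 = 1.4 − 0.6 = 0.8.
Reliability = 0.8 / 1.4 = 0.5714.

0.5714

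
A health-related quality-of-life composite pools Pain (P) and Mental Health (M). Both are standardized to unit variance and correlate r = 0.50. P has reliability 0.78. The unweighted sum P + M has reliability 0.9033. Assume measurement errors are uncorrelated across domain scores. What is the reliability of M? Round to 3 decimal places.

0.930

Var(P+M) = 2 + 2·0.50 = 3.000.
True-score variance = ρ_P + ρ_M + 2·0.50, so 0.9033 = (0.78 + ρ_M + 1.00) / 3.000.
ρ_M = 0.9033·3.000 − 0.78 − 1.00 = 0.930.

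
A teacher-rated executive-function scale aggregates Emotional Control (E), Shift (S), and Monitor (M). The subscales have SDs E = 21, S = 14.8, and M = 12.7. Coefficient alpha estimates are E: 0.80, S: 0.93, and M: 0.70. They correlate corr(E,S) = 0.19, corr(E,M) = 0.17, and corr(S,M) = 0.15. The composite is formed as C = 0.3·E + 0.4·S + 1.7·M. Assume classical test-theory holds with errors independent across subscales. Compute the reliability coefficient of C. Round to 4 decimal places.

Var(C) = 0.3²·21² + 0.4²·14.8² + 1.7²·12.7² + 2·[0.12·21·14.8·0.19 + 0.51·21·12.7·0.17 + 0.68·14.8·12.7·0.15] = 540.864 + 98.7621 = 639.627.
With uncorrelated errors the cross-covariances are all true-score covariance, so they carry over unchanged; only the diagonal terms shrink to ρᵢσᵢ².
True-score variance = [0.3²·21²·0.80 + 0.4²·14.8²·0.93 + 1.7²·12.7²·0.70] + 98.7621 = 390.635 + 98.7621 = 489.397.
Reliability = 489.397 / 639.627 = 0.7651.

0.7651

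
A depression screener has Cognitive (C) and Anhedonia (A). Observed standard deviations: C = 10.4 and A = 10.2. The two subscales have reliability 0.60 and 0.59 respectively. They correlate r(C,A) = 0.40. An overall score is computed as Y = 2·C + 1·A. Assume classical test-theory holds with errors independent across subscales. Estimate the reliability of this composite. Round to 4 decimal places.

Var(Y) = 2²·10.4² + 10.2² + 2·[2·10.4·10.2·0.40] = 536.68 + 169.728 = 706.408.
With uncorrelated errors the cross-covariances are all true-score covariance, so they carry over unchanged; only the diagonal terms shrink to ρᵢσᵢ².
True-score variance = [2²·10.4²·0.60 + 10.2²·0.59] + 169.728 = 320.968 + 169.728 = 490.696.
Reliability = 490.696 / 706.408 = 0.6946.

0.6946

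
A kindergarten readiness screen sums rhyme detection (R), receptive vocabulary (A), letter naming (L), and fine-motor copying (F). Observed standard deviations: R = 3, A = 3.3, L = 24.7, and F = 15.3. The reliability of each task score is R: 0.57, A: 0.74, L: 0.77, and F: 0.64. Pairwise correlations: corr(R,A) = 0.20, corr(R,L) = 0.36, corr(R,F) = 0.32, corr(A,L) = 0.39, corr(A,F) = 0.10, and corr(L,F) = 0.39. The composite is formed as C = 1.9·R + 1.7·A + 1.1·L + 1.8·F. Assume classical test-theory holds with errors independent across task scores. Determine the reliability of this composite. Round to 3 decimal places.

0.815

Var(C) = 1.9²·3² + 1.7²·3.3² + 1.1²·24.7² + 1.8²·15.3² + 2·[3.23·3·3.3·0.20 + 2.09·3·24.7·0.36 + 3.42·3·15.3·0.32 + 1.87·3.3·24.7·0.39 + 3.06·3.3·15.3·0.10 + 1.98·24.7·15.3·0.39] = 1560.62 + 958.197 = 2518.82.
Because errors are independent across components, Cov(Tᵢ,Tⱼ) = Cov(Xᵢ,Xⱼ); the off-diagonal part of the true-score variance is the same as above.
True-score variance = [1.9²·3²·0.57 + 1.7²·3.3²·0.74 + 1.1²·24.7²·0.77 + 1.8²·15.3²·0.64] + 958.197 = 1095.64 + 958.197 = 2053.84.
Reliability = 2053.84 / 2518.82 = 0.815.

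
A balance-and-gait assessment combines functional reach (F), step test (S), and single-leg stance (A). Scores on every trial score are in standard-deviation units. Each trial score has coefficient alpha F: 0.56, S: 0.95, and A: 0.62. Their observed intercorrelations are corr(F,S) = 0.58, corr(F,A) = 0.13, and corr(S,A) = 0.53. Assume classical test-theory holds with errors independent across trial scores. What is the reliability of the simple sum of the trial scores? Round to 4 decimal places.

Var(F+S+A) = 3 + 2·[0.58 + 0.13 + 0.53] = 3 + 2.48 = 5.48.
Because errors are independent across components, Cov(Tᵢ,Tⱼ) = Cov(Xᵢ,Xⱼ); the off-diagonal part of the true-score variance is the same as above.
True-score variance = [0.56 + 0.95 + 0.62] + 2.48 = 2.13 + 2.48 = 4.61.
Reliability = 4.61 / 5.48 = 0.8412.

0.8412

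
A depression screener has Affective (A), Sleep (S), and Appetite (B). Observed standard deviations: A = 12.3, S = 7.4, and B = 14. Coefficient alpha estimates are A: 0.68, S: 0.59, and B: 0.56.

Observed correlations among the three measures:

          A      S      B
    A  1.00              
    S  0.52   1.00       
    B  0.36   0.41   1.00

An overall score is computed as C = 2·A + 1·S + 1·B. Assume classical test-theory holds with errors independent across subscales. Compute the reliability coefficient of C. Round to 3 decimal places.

0.781

Var(C) = 2²·12.3² + 7.4² + 14² + 2·[2·12.3·7.4·0.52 + 2·12.3·14·0.36 + 7.4·14·0.41] = 855.92 + 522.242 = 1378.16.
Because errors are independent across components, Cov(Tᵢ,Tⱼ) = Cov(Xᵢ,Xⱼ); the off-diagonal part of the true-score variance is the same as above.
True-score variance = [2²·12.3²·0.68 + 7.4²·0.59 + 14²·0.56] + 522.242 = 553.577 + 522.242 = 1075.82.
Reliability = 1075.82 / 1378.16 = 0.781.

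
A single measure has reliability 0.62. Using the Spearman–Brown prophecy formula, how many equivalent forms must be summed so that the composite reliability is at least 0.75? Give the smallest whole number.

2

k ≥ ρ*(1−ρ₁)/(ρ₁(1−ρ*)) = 0.75·0.38 / (0.62·0.25) = 1.839.
Smallest integer k = 2.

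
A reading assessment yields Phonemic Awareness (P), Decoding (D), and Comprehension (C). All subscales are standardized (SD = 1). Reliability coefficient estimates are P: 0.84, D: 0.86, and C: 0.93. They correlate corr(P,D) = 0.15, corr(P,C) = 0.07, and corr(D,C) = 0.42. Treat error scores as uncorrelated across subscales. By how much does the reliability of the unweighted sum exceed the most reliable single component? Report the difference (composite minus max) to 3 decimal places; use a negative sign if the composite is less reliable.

Var(sum) = 3 + 1.28 = 4.28; true-score variance = 2.63 + 1.28 = 3.91; composite reliability = 0.9136.
Max component reliability = 0.9300.
Difference = 0.9136 − 0.9300 = -0.016.

-0.016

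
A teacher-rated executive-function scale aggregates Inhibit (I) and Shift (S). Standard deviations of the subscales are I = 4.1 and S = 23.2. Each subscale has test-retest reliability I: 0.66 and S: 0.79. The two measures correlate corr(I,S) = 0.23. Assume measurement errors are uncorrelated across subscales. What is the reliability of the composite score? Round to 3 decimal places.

Var(I+S) = 4.1² + 23.2² + 2·[4.1·23.2·0.23] = 555.05 + 43.7552 = 598.805.
With uncorrelated errors the cross-covariances are all true-score covariance, so they carry over unchanged; only the diagonal terms shrink to ρᵢσᵢ².
True-score variance = [4.1²·0.66 + 23.2²·0.79] + 43.7552 = 436.304 + 43.7552 = 480.059.
Reliability = 480.059 / 598.805 = 0.802.

0.802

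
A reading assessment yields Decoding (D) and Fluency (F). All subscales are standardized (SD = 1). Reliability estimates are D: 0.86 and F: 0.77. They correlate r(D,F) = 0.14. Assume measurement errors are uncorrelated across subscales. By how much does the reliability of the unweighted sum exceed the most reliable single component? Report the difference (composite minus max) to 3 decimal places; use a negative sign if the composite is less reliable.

Var(sum) = 2 + 0.28 = 2.28; true-score variance = 1.63 + 0.28 = 1.91; composite reliability = 0.8377.
Max component reliability = 0.8600.
Difference = 0.8377 − 0.8600 = -0.022.

-0.022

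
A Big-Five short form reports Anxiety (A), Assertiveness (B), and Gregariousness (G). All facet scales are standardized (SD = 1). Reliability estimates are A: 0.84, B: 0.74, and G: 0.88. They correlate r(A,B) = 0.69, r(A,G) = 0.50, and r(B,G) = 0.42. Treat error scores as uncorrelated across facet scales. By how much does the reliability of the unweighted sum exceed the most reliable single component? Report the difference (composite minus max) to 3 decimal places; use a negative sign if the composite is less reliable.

0.033

Var(sum) = 3 + 3.22 = 6.22; true-score variance = 2.46 + 3.22 = 5.68; composite reliability = 0.9132.
Max component reliability = 0.8800.
Difference = 0.9132 − 0.8800 = 0.033.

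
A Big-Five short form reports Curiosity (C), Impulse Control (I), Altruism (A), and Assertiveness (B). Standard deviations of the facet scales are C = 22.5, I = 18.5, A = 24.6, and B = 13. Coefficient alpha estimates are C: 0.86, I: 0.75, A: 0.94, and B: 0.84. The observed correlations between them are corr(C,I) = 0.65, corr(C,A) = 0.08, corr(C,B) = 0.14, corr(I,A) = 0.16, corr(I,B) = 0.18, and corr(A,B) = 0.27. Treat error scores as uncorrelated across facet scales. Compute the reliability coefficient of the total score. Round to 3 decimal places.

Var(C+I+A+B) = 22.5² + 18.5² + 24.6² + 13² + 2·[22.5·18.5·0.65 + 22.5·24.6·0.08 + 22.5·13·0.14 + 18.5·24.6·0.16 + 18.5·13·0.18 + 24.6·13·0.27] = 1622.66 + 1116.49 = 2739.15.
Because errors are independent across components, Cov(Tᵢ,Tⱼ) = Cov(Xᵢ,Xⱼ); the off-diagonal part of the true-score variance is the same as above.
True-score variance = [22.5²·0.86 + 18.5²·0.75 + 24.6²·0.94 + 13²·0.84] + 1116.49 = 1402.87 + 1116.49 = 2519.36.
Reliability = 2519.36 / 2739.15 = 0.920.

0.920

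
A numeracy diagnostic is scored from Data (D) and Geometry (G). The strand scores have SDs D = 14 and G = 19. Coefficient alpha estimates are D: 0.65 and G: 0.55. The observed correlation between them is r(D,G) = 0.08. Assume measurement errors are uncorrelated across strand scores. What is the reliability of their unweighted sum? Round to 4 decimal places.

Var(D+G) = 14² + 19² + 2·[14·19·0.08] = 557 + 42.56 = 599.56.
Because errors are independent across components, Cov(Tᵢ,Tⱼ) = Cov(Xᵢ,Xⱼ); the off-diagonal part of the true-score variance is the same as above.
True-score variance = [14²·0.65 + 19²·0.55] + 42.56 = 325.95 + 42.56 = 368.51.
Reliability = 368.51 / 599.56 = 0.6146.

0.6146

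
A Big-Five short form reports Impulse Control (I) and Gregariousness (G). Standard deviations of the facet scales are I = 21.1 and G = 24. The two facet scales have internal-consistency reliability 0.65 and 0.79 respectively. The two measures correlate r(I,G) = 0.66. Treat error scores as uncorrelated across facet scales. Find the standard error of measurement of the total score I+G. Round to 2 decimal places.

Var(total) = 1021.21 + 668.448 = 1689.66.
True-score variance = 744.427 + 668.448 = 1412.87, so reliability = 0.8362.
Error variance = 1689.66 − 1412.87 = 276.784; SEM = √276.784 = 16.64.

16.64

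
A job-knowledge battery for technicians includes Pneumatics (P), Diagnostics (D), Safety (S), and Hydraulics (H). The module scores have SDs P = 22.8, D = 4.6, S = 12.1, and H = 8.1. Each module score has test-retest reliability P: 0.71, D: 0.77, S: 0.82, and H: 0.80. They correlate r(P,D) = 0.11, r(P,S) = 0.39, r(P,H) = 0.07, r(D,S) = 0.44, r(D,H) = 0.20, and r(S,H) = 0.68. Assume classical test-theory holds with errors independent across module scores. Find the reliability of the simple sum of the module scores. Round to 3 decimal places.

0.839

Var(P+D+S+H) = 22.8² + 4.6² + 12.1² + 8.1² + 2·[22.8·4.6·0.11 + 22.8·12.1·0.39 + 22.8·8.1·0.07 + 4.6·12.1·0.44 + 4.6·8.1·0.20 + 12.1·8.1·0.68] = 753.02 + 461.294 = 1214.31.
With uncorrelated errors the cross-covariances are all true-score covariance, so they carry over unchanged; only the diagonal terms shrink to ρᵢσᵢ².
True-score variance = [22.8²·0.71 + 4.6²·0.77 + 12.1²·0.82 + 8.1²·0.80] + 461.294 = 557.924 + 461.294 = 1019.22.
Reliability = 1019.22 / 1214.31 = 0.839.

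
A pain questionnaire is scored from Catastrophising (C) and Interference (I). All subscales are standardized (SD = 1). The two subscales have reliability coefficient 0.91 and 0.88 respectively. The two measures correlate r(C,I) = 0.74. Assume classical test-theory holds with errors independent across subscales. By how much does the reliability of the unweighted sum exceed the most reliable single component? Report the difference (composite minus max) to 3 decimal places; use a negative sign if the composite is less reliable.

0.030

Var(sum) = 2 + 1.48 = 3.48; true-score variance = 1.79 + 1.48 = 3.27; composite reliability = 0.9397.
Max component reliability = 0.9100.
Difference = 0.9397 − 0.9100 = 0.030.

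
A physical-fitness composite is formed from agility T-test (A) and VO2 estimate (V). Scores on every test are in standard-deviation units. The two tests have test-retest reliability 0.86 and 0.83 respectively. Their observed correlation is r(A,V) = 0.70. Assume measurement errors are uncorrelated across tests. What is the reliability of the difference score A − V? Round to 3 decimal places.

Var(A−V) = 1 + 1 − 2·0.70 = 2 − 1.4 = 0.6.
Because errors are independent across components, Cov(Tᵢ,Tⱼ) = Cov(Xᵢ,Xⱼ); the off-diagonal part of the true-score variance is the same as above.
True-score variance = [0.86 + 0.83] − 1.4 = 1.69 − 1.4 = 0.29.
Reliability = 0.29 / 0.6 = 0.483.

0.483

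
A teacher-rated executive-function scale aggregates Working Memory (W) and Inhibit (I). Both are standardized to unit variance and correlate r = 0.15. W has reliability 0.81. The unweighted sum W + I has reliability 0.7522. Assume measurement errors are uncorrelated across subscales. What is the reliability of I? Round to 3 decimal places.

0.620

Var(W+I) = 2 + 2·0.15 = 2.300.
True-score variance = ρ_W + ρ_I + 2·0.15, so 0.7522 = (0.81 + ρ_I + 0.30) / 2.300.
ρ_I = 0.7522·2.300 − 0.81 − 0.30 = 0.620.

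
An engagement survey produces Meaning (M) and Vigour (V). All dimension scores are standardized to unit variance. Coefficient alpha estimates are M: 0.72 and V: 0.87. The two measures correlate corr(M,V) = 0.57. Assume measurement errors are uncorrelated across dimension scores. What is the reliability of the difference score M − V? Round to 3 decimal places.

0.523

Var(M−V) = 1 + 1 − 2·0.57 = 2 − 1.14 = 0.86.
Because errors are independent across components, Cov(Tᵢ,Tⱼ) = Cov(Xᵢ,Xⱼ); the off-diagonal part of the true-score variance is the same as above.
True-score variance = [0.72 + 0.87] − 1.14 = 1.59 − 1.14 = 0.45.
Reliability = 0.45 / 0.86 = 0.523.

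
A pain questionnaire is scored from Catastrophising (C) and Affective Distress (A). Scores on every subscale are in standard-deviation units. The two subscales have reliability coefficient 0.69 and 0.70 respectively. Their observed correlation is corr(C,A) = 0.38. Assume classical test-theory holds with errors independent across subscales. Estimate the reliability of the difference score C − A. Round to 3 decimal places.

Var(C−A) = 1 + 1 − 2·0.38 = 2 − 0.76 = 1.24.
With uncorrelated errors the cross-covariances are all true-score covariance, so they carry over unchanged; only the diagonal terms shrink to ρᵢσᵢ².
True-score variance = [0.69 + 0.70] − 0.76 = 1.39 − 0.76 = 0.63.
Reliability = 0.63 / 1.24 = 0.508.

0.508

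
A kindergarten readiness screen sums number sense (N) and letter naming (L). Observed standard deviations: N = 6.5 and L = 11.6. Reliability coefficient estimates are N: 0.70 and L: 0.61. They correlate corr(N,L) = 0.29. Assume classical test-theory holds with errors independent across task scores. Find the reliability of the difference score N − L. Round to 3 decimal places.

Var(N−L) = 6.5² + 11.6² − 2·6.5·11.6·0.29 = 176.81 − 43.732 = 133.078.
Under uncorrelated errors the observed covariances equal the true-score covariances, so only the own-variance terms attenuate.
True-score variance = [6.5²·0.70 + 11.6²·0.61] − 43.732 = 111.657 − 43.732 = 67.9246.
Reliability = 67.9246 / 133.078 = 0.510.

0.510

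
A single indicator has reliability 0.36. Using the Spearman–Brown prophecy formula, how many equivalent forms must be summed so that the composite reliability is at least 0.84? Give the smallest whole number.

10

k ≥ ρ*(1−ρ₁)/(ρ₁(1−ρ*)) = 0.84·0.64 / (0.36·0.16) = 9.333.
Smallest integer k = 10.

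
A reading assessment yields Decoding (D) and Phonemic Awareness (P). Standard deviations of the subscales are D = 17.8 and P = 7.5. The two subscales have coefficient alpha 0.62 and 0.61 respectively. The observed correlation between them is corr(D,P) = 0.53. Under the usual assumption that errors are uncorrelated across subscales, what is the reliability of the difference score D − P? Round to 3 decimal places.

0.385

Var(D−P) = 17.8² + 7.5² − 2·17.8·7.5·0.53 = 373.09 − 141.51 = 231.58.
Because errors are independent across components, Cov(Tᵢ,Tⱼ) = Cov(Xᵢ,Xⱼ); the off-diagonal part of the true-score variance is the same as above.
True-score variance = [17.8²·0.62 + 7.5²·0.61] − 141.51 = 230.753 − 141.51 = 89.2433.
Reliability = 89.2433 / 231.58 = 0.385.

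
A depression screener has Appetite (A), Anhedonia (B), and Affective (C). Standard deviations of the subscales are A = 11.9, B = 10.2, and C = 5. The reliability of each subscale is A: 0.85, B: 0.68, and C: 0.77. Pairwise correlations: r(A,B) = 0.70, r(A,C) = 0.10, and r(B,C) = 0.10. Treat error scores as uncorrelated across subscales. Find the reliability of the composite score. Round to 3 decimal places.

0.870

Var(A+B+C) = 11.9² + 10.2² + 5² + 2·[11.9·10.2·0.70 + 11.9·5·0.10 + 10.2·5·0.10] = 270.65 + 192.032 = 462.682.
With uncorrelated errors the cross-covariances are all true-score covariance, so they carry over unchanged; only the diagonal terms shrink to ρᵢσᵢ².
True-score variance = [11.9²·0.85 + 10.2²·0.68 + 5²·0.77] + 192.032 = 210.366 + 192.032 = 402.398.
Reliability = 402.398 / 462.682 = 0.870.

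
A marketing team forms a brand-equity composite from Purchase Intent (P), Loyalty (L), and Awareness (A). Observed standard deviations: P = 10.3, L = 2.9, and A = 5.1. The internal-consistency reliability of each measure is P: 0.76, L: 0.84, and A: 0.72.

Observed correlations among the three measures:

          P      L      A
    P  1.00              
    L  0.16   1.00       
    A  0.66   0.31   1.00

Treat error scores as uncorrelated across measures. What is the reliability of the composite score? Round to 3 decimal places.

Var(P+L+A) = 10.3² + 2.9² + 5.1² + 2·[10.3·2.9·0.16 + 10.3·5.1·0.66 + 2.9·5.1·0.31] = 140.51 + 88.0678 = 228.578.
Under uncorrelated errors the observed covariances equal the true-score covariances, so only the own-variance terms attenuate.
True-score variance = [10.3²·0.76 + 2.9²·0.84 + 5.1²·0.72] + 88.0678 = 106.42 + 88.0678 = 194.488.
Reliability = 194.488 / 228.578 = 0.851.

0.851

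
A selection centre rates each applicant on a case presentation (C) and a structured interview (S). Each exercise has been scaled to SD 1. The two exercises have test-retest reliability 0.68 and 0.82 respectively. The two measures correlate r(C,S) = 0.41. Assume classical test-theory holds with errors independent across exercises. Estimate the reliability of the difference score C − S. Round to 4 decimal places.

Var(C−S) = 1 + 1 − 2·0.41 = 2 − 0.82 = 1.18.
With uncorrelated errors the cross-covariances are all true-score covariance, so they carry over unchanged; only the diagonal terms shrink to ρᵢσᵢ².
True-score variance = [0.68 + 0.82] − 0.82 = 1.5 − 0.82 = 0.68.
Reliability = 0.68 / 1.18 = 0.5763.

0.5763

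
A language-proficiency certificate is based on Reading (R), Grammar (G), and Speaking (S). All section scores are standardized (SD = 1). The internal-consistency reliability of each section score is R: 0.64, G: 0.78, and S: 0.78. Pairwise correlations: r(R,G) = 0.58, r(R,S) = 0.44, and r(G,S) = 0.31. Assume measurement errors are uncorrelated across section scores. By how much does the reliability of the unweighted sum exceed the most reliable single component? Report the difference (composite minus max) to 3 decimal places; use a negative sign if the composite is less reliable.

Var(sum) = 3 + 2.66 = 5.66; true-score variance = 2.2 + 2.66 = 4.86; composite reliability = 0.8587.
Max component reliability = 0.7800.
Difference = 0.8587 − 0.7800 = 0.079.

0.079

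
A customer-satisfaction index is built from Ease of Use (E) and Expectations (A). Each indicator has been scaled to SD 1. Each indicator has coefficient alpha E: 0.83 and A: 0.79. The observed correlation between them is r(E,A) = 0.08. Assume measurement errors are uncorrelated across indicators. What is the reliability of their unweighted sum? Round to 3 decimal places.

Var(E+A) = 2 + 2·[0.08] = 2 + 0.16 = 2.16.
Because errors are independent across components, Cov(Tᵢ,Tⱼ) = Cov(Xᵢ,Xⱼ); the off-diagonal part of the true-score variance is the same as above.
True-score variance = [0.83 + 0.79] + 0.16 = 1.62 + 0.16 = 1.78.
Reliability = 1.78 / 2.16 = 0.824.

0.824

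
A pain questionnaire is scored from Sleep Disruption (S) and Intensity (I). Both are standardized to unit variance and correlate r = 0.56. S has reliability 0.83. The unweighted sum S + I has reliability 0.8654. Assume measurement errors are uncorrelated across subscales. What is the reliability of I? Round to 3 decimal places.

Var(S+I) = 2 + 2·0.56 = 3.120.
True-score variance = ρ_S + ρ_I + 2·0.56, so 0.8654 = (0.83 + ρ_I + 1.12) / 3.120.
ρ_I = 0.8654·3.120 − 0.83 − 1.12 = 0.750.

0.750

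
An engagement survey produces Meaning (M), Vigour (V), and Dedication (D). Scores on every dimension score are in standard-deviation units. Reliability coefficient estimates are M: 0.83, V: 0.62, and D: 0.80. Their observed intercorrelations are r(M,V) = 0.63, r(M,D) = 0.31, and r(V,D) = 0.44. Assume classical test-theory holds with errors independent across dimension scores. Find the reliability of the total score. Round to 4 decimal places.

0.8698

Var(M+V+D) = 3 + 2·[0.63 + 0.31 + 0.44] = 3 + 2.76 = 5.76.
With uncorrelated errors the cross-covariances are all true-score covariance, so they carry over unchanged; only the diagonal terms shrink to ρᵢσᵢ².
True-score variance = [0.83 + 0.62 + 0.80] + 2.76 = 2.25 + 2.76 = 5.01.
Reliability = 5.01 / 5.76 = 0.8698.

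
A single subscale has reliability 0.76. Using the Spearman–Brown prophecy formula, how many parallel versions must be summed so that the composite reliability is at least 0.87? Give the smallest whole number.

k ≥ ρ*(1−ρ₁)/(ρ₁(1−ρ*)) = 0.87·0.24 / (0.76·0.13) = 2.113.
Smallest integer k = 3.

3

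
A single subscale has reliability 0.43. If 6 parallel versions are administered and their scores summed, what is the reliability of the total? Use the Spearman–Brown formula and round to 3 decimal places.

ρ_k = kρ / (1 + (k−1)ρ) = 6·0.43 / (1 + 5·0.43) = 2.580 / 3.150 = 0.819.

0.819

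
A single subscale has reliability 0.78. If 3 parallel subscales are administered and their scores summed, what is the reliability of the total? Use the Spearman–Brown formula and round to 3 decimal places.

0.914

ρ_k = kρ / (1 + (k−1)ρ) = 3·0.78 / (1 + 2·0.78) = 2.340 / 2.560 = 0.914.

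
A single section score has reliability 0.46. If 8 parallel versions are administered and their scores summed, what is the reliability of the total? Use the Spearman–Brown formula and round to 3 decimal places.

0.872

ρ_k = kρ / (1 + (k−1)ρ) = 8·0.46 / (1 + 7·0.46) = 3.680 / 4.220 = 0.872.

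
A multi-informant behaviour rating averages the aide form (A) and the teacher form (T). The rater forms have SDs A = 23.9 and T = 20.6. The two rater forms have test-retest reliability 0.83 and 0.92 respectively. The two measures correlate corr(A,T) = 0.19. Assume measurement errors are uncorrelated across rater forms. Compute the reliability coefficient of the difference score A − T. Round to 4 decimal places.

Var(A−T) = 23.9² + 20.6² − 2·23.9·20.6·0.19 = 995.57 − 187.089 = 808.481.
Under uncorrelated errors the observed covariances equal the true-score covariances, so only the own-variance terms attenuate.
True-score variance = [23.9²·0.83 + 20.6²·0.92] − 187.089 = 864.515 − 187.089 = 677.426.
Reliability = 677.426 / 808.481 = 0.8379.

0.8379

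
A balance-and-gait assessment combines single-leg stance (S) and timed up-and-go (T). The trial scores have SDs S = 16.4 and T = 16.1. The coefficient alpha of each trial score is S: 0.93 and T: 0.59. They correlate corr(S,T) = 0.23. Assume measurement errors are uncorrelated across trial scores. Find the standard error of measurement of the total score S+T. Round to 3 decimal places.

11.185

Var(total) = 528.17 + 121.458 = 649.628.
True-score variance = 403.067 + 121.458 = 524.525, so reliability = 0.8074.
Error variance = 649.628 − 524.525 = 125.103; SEM = √125.103 = 11.185.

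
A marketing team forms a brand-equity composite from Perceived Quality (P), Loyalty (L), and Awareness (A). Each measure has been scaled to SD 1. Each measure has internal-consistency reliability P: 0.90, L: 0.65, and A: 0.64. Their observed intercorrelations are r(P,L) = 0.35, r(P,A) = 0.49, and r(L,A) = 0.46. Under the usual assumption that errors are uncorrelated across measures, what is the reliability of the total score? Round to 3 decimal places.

Var(P+L+A) = 3 + 2·[0.35 + 0.49 + 0.46] = 3 + 2.6 = 5.6.
With uncorrelated errors the cross-covariances are all true-score covariance, so they carry over unchanged; only the diagonal terms shrink to ρᵢσᵢ².
True-score variance = [0.90 + 0.65 + 0.64] + 2.6 = 2.19 + 2.6 = 4.79.
Reliability = 4.79 / 5.6 = 0.855.

0.855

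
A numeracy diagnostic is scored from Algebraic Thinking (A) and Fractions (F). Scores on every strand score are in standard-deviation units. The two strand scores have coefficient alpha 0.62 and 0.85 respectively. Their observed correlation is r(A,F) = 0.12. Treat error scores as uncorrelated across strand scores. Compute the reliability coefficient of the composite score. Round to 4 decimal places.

Var(A+F) = 2 + 2·[0.12] = 2 + 0.24 = 2.24.
Because errors are independent across components, Cov(Tᵢ,Tⱼ) = Cov(Xᵢ,Xⱼ); the off-diagonal part of the true-score variance is the same as above.
True-score variance = [0.62 + 0.85] + 0.24 = 1.47 + 0.24 = 1.71.
Reliability = 1.71 / 2.24 = 0.7634.

0.7634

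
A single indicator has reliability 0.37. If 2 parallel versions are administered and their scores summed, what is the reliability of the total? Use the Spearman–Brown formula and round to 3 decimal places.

0.540

ρ_k = kρ / (1 + (k−1)ρ) = 2·0.37 / (1 + 1·0.37) = 0.740 / 1.370 = 0.540.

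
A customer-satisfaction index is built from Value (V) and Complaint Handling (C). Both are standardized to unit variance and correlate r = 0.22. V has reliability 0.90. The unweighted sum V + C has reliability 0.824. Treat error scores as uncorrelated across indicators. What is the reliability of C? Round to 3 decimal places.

0.671

Var(V+C) = 2 + 2·0.22 = 2.440.
True-score variance = ρ_V + ρ_C + 2·0.22, so 0.824 = (0.90 + ρ_C + 0.44) / 2.440.
ρ_C = 0.824·2.440 − 0.90 − 0.44 = 0.671.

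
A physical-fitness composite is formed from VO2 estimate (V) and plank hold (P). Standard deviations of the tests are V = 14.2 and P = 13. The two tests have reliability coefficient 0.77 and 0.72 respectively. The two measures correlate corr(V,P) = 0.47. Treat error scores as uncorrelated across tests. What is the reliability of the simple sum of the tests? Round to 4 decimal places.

0.8278

Var(V+P) = 14.2² + 13² + 2·[14.2·13·0.47] = 370.64 + 173.524 = 544.164.
With uncorrelated errors the cross-covariances are all true-score covariance, so they carry over unchanged; only the diagonal terms shrink to ρᵢσᵢ².
True-score variance = [14.2²·0.77 + 13²·0.72] + 173.524 = 276.943 + 173.524 = 450.467.
Reliability = 450.467 / 544.164 = 0.8278.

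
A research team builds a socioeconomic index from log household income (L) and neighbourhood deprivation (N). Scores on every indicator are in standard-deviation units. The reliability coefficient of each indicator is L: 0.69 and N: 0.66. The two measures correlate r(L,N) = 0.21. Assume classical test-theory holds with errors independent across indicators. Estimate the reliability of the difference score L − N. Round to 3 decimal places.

Var(L−N) = 1 + 1 − 2·0.21 = 2 − 0.42 = 1.58.
With uncorrelated errors the cross-covariances are all true-score covariance, so they carry over unchanged; only the diagonal terms shrink to ρᵢσᵢ².
True-score variance = [0.69 + 0.66] − 0.42 = 1.35 − 0.42 = 0.93.
Reliability = 0.93 / 1.58 = 0.589.

0.589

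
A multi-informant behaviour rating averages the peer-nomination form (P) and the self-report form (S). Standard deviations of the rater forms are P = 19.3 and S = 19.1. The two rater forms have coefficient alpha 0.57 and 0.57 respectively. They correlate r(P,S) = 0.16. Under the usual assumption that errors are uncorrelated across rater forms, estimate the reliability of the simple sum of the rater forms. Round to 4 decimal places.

0.6293

Var(P+S) = 19.3² + 19.1² + 2·[19.3·19.1·0.16] = 737.3 + 117.962 = 855.262.
Under uncorrelated errors the observed covariances equal the true-score covariances, so only the own-variance terms attenuate.
True-score variance = [19.3²·0.57 + 19.1²·0.57] + 117.962 = 420.261 + 117.962 = 538.223.
Reliability = 538.223 / 855.262 = 0.6293.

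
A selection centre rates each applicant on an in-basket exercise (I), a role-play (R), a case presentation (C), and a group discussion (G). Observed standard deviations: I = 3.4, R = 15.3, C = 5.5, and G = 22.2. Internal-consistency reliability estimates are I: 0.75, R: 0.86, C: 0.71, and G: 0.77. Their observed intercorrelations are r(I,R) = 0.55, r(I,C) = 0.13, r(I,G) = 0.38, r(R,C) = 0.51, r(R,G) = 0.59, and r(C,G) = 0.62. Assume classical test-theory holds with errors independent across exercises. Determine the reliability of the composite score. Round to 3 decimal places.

Var(I+R+C+G) = 3.4² + 15.3² + 5.5² + 22.2² + 2·[3.4·15.3·0.55 + 3.4·5.5·0.13 + 3.4·22.2·0.38 + 15.3·5.5·0.51 + 15.3·22.2·0.59 + 5.5·22.2·0.62] = 768.74 + 757.485 = 1526.22.
Under uncorrelated errors the observed covariances equal the true-score covariances, so only the own-variance terms attenuate.
True-score variance = [3.4²·0.75 + 15.3²·0.86 + 5.5²·0.71 + 22.2²·0.77] + 757.485 = 610.952 + 757.485 = 1368.44.
Reliability = 1368.44 / 1526.22 = 0.897.

0.897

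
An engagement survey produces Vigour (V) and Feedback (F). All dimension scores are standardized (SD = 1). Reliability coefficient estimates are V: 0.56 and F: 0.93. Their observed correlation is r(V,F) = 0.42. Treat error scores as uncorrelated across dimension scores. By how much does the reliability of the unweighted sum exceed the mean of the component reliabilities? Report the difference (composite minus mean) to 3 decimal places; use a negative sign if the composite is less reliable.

0.075

Var(sum) = 2 + 0.84 = 2.84; true-score variance = 1.49 + 0.84 = 2.33; composite reliability = 0.8204.
Mean component reliability = 0.7450.
Difference = 0.8204 − 0.7450 = 0.075.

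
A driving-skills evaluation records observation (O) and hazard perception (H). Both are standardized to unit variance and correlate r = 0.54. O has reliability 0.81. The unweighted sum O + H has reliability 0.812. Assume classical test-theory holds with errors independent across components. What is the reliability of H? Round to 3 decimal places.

Var(O+H) = 2 + 2·0.54 = 3.080.
True-score variance = ρ_O + ρ_H + 2·0.54, so 0.812 = (0.81 + ρ_H + 1.08) / 3.080.
ρ_H = 0.812·3.080 − 0.81 − 1.08 = 0.611.

0.611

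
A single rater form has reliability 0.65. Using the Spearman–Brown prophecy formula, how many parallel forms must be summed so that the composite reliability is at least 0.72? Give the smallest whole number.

2

k ≥ ρ*(1−ρ₁)/(ρ₁(1−ρ*)) = 0.72·0.35 / (0.65·0.28) = 1.385.
Smallest integer k = 2.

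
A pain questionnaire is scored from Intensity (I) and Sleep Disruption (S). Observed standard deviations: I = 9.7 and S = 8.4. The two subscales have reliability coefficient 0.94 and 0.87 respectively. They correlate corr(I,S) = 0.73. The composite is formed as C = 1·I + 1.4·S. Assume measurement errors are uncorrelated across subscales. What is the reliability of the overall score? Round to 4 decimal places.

0.9408

Var(C) = 9.7² + 1.4²·8.4² + 2·[1.4·9.7·8.4·0.73] = 232.388 + 166.545 = 398.933.
With uncorrelated errors the cross-covariances are all true-score covariance, so they carry over unchanged; only the diagonal terms shrink to ρᵢσᵢ².
True-score variance = [9.7²·0.94 + 1.4²·8.4²·0.87] + 166.545 = 208.764 + 166.545 = 375.309.
Reliability = 375.309 / 398.933 = 0.9408.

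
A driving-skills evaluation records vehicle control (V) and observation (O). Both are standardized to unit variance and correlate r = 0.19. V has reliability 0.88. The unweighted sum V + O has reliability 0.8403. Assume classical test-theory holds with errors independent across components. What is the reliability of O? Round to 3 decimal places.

0.740

Var(V+O) = 2 + 2·0.19 = 2.380.
True-score variance = ρ_V + ρ_O + 2·0.19, so 0.8403 = (0.88 + ρ_O + 0.38) / 2.380.
ρ_O = 0.8403·2.380 − 0.88 − 0.38 = 0.740.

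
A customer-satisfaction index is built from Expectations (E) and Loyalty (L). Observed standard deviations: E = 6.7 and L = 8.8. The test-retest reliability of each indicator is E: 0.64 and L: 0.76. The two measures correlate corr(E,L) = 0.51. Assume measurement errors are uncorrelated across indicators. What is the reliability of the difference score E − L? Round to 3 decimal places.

0.441

Var(E−L) = 6.7² + 8.8² − 2·6.7·8.8·0.51 = 122.33 − 60.1392 = 62.1908.
With uncorrelated errors the cross-covariances are all true-score covariance, so they carry over unchanged; only the diagonal terms shrink to ρᵢσᵢ².
True-score variance = [6.7²·0.64 + 8.8²·0.76] − 60.1392 = 87.584 − 60.1392 = 27.4448.
Reliability = 27.4448 / 62.1908 = 0.441.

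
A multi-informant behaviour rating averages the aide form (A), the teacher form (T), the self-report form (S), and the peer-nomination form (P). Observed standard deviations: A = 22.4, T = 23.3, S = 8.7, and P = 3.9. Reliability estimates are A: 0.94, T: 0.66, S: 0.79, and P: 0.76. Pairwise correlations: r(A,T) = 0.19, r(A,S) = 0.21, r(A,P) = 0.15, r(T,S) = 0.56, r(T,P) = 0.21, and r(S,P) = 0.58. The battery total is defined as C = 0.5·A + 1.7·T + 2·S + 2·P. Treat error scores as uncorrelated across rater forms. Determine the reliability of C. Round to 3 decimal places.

Var(C) = 0.5²·22.4² + 1.7²·23.3² + 2²·8.7² + 2²·3.9² + 2·[0.85·22.4·23.3·0.19 + 22.4·8.7·0.21 + 22.4·3.9·0.15 + 3.4·23.3·8.7·0.56 + 3.4·23.3·3.9·0.21 + 4·8.7·3.9·0.58] = 2057.99 + 1335.75 = 3393.75.
Because errors are independent across components, Cov(Tᵢ,Tⱼ) = Cov(Xᵢ,Xⱼ); the off-diagonal part of the true-score variance is the same as above.
True-score variance = [0.5²·22.4²·0.94 + 1.7²·23.3²·0.66 + 2²·8.7²·0.79 + 2²·3.9²·0.76] + 1335.75 = 1438.84 + 1335.75 = 2774.6.
Reliability = 2774.6 / 3393.75 = 0.818.

0.818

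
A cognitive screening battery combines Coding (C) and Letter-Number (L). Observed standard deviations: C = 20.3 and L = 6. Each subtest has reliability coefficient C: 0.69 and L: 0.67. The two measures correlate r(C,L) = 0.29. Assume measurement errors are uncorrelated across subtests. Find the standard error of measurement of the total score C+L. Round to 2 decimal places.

Var(total) = 448.09 + 70.644 = 518.734.
True-score variance = 308.462 + 70.644 = 379.106, so reliability = 0.7308.
Error variance = 518.734 − 379.106 = 139.628; SEM = √139.628 = 11.82.

11.82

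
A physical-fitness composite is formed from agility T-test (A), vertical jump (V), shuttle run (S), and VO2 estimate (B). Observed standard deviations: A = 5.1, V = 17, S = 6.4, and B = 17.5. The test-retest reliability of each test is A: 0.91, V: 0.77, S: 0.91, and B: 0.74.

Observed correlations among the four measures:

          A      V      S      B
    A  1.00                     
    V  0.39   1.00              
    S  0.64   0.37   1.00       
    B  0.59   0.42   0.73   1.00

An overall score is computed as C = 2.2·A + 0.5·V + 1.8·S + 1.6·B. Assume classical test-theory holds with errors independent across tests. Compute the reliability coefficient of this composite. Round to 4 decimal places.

0.9013

Var(C) = 2.2²·5.1² + 0.5²·17² + 1.8²·6.4² + 1.6²·17.5² + 2·[1.1·5.1·17·0.39 + 3.96·5.1·6.4·0.64 + 3.52·5.1·17.5·0.59 + 0.9·17·6.4·0.37 + 0.8·17·17.5·0.42 + 2.88·6.4·17.5·0.73] = 1114.85 + 1353.86 = 2468.71.
Under uncorrelated errors the observed covariances equal the true-score covariances, so only the own-variance terms attenuate.
True-score variance = [2.2²·5.1²·0.91 + 0.5²·17²·0.77 + 1.8²·6.4²·0.91 + 1.6²·17.5²·0.74] + 1353.86 = 871.117 + 1353.86 = 2224.98.
Reliability = 2224.98 / 2468.71 = 0.9013.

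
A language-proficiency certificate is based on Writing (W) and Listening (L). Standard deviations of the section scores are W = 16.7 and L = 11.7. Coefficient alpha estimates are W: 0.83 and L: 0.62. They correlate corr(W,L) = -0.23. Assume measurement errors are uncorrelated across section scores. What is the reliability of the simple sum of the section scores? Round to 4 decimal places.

0.6949

Var(W+L) = 16.7² + 11.7² + 2·[16.7·11.7·(-0.23)] = 415.78 − 89.8794 = 325.901.
With uncorrelated errors the cross-covariances are all true-score covariance, so they carry over unchanged; only the diagonal terms shrink to ρᵢσᵢ².
True-score variance = [16.7²·0.83 + 11.7²·0.62] − 89.8794 = 316.35 − 89.8794 = 226.471.
Reliability = 226.471 / 325.901 = 0.6949.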